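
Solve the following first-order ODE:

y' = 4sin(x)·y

Separating variables and integrating:
ln|y| = -4cos(x) + C

General solution: y = Ce^(-4cos(x))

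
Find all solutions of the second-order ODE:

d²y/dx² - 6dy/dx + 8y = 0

Characteristic equation: r² - 6r + 8 = 0
Roots: r = 2, 4 (distinct real)
General solution: y = C₁e^(2x) + C₂e^(4x)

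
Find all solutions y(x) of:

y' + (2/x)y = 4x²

Using integrating factor method:

General solution: y = (4/5)x^3 + Cx^(-2)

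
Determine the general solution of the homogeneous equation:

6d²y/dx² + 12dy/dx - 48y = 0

Characteristic equation: 6r² + 12r - 48 = 0
Divide by 6: r² + 2r - 8 = 0
Roots: r = 2, -4 (distinct real)
General solution: y = C₁e^(2x) + C₂e^(-4x)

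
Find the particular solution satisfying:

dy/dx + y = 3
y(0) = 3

General solution: y = 3 + Ce^(-x)
Applying y(0) = 3: C = 3 - 3 = 0
Particular solution: y = 3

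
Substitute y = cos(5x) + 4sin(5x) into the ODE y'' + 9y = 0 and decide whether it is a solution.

Verification:
y'' = -25cos(5x) - 100sin(5x)
y'' + 9y ≠ 0 (frequency mismatch: got 25 instead of 9)

No, it is not a solution.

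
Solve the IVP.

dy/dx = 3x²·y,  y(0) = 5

General solution: y = Ce^(x³)
Applying IC y(0) = 5:
Particular solution: y = 5e^(x³)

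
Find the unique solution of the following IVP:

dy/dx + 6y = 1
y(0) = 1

General solution: y = 1/6 + Ce^(-6x)
Applying y(0) = 1: C = 1 - 1/6 = 5/6
Particular solution: y = 1/6 + (5/6)e^(-6x)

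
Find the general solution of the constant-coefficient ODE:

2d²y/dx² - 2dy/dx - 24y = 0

Characteristic equation: 2r² - 2r - 24 = 0
Divide by 2: r² - r - 12 = 0
Roots: r = 4, -3 (distinct real)
General solution: y = C₁e^(4x) + C₂e^(-3x)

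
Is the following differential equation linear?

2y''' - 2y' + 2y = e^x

Yes. Linear (y and its derivatives appear to the first power only, no products of y terms)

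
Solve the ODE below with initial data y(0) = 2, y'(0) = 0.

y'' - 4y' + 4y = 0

General solution: y = (C₁ + C₂x)e^(2x)
Repeated root r = 2
Applying ICs: C₁ = 2, C₂ = -4
Particular solution: y = (2 - 4x)e^(2x)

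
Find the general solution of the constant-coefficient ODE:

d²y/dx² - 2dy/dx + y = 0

Characteristic equation: r² - 2r + 1 = 0
Factored: (r - 1)² = 0
Repeated root: r = 1
General solution: y = (C₁ + C₂x)e^x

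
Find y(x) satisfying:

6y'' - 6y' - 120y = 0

Characteristic equation: 6r² - 6r - 120 = 0
Divide by 6: r² - r - 20 = 0
Roots: r = 5, -4 (distinct real)
General solution: y = C₁e^(5x) + C₂e^(-4x)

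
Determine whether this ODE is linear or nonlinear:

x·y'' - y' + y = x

Linear (y and its derivatives appear to the first power only, no products of y terms)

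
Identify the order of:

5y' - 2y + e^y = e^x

The order is 1 (highest derivative is of order 1).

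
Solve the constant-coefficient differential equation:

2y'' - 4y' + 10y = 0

Characteristic equation: 2r² - 4r + 10 = 0
Divide by 2: r² - 2r + 5 = 0
Roots: r = 1 ± 2i (complex conjugates)
General solution: y = e^x(C₁cos(2x) + C₂sin(2x))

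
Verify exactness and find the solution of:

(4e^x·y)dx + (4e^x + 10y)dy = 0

Verify exactness: ∂M/∂y = ∂N/∂x ✓
Find F(x,y) such that ∂F/∂x = M, ∂F/∂y = N
Solution: 4e^x·y + 5y² = C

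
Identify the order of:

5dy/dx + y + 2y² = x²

The order is 1 (highest derivative is of order 1).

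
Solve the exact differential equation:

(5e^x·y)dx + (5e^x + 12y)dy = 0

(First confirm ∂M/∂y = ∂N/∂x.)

Verify exactness: ∂M/∂y = ∂N/∂x ✓
Find F(x,y) such that ∂F/∂x = M, ∂F/∂y = N
Solution: 5e^x·y + 6y² = C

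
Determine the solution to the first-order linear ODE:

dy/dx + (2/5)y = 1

Using integrating factor method:

General solution: y = 5/2 + Ce^(-2x/5)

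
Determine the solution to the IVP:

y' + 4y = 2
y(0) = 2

General solution: y = 1/2 + Ce^(-4x)
Applying y(0) = 2: C = 2 - 1/2 = 3/2
Particular solution: y = 1/2 + (3/2)e^(-4x)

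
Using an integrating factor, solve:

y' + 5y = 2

Using integrating factor method:

General solution: y = 2/5 + Ce^(-5x)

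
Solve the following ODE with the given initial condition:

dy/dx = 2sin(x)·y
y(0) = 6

General solution: y = Ce^(-2cos(x))
Applying IC y(0) = 6:
Particular solution: y = 6e^(2(1-cos(x)))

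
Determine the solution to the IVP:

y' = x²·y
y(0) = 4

General solution: y = Ce^(x³/3)
Applying IC y(0) = 4:
Particular solution: y = 4e^(x³/3)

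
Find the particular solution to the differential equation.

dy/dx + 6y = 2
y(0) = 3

General solution: y = 1/3 + Ce^(-6x)
Applying y(0) = 3: C = 3 - 1/3 = 8/3
Particular solution: y = 1/3 + (8/3)e^(-6x)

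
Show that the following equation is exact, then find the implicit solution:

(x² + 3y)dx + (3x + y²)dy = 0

Verify exactness: ∂M/∂y = ∂N/∂x ✓
Find F(x,y) such that ∂F/∂x = M, ∂F/∂y = N
Solution: x³/3 + 3xy + y³/3 = C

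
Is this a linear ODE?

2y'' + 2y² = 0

No. Nonlinear (y² term)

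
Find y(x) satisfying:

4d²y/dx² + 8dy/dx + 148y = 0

Characteristic equation: 4r² + 8r + 148 = 0
Divide by 4: r² + 2r + 37 = 0
Roots: r = -1 ± 6i (complex conjugates)
General solution: y = e^(-x)(C₁cos(6x) + C₂sin(6x))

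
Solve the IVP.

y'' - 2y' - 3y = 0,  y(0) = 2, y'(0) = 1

General solution: y = C₁e^(3x) + C₂e^(-x)
Applying ICs: C₁ = 3/4, C₂ = 5/4
Particular solution: y = (3/4)e^(3x) + (5/4)e^(-x)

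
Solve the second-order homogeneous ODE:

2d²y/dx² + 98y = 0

Characteristic equation: 2r² + 98 = 0
Divide by 2: r² + 49 = 0
Roots: r = ±7i (complex conjugates)
General solution: y = C₁cos(7x) + C₂sin(7x)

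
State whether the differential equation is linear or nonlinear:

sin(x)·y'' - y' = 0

Linear (y and its derivatives appear to the first power only, no products of y terms)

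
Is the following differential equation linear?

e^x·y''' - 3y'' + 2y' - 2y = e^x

Yes. Linear (y and its derivatives appear to the first power only, no products of y terms)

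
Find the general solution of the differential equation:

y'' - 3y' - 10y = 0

Characteristic equation: r² - 3r - 10 = 0
Roots: r = 5, -2 (distinct real)
General solution: y = C₁e^(5x) + C₂e^(-2x)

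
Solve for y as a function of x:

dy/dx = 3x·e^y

Separating variables and integrating:
-e^(-y) = 3x²/2 + C

General solution: y = -ln(C - 3x²/2)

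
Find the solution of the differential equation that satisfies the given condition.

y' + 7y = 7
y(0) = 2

General solution: y = 1 + Ce^(-7x)
Applying y(0) = 2: C = 2 - 1 = 1
Particular solution: y = 1 + e^(-7x)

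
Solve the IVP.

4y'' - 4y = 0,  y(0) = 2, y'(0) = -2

General solution: y = C₁e^x + C₂e^(-x)
Applying ICs: C₁ = 0, C₂ = 2
Particular solution: y = 2e^(-x)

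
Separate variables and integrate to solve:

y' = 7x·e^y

Separating variables and integrating:
-e^(-y) = 7x²/2 + C

General solution: y = -ln(C - 7x²/2)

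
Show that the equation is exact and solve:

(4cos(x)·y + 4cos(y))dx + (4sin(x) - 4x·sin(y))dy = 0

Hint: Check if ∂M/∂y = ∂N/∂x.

Verify exactness: ∂M/∂y = ∂N/∂x ✓
Find F(x,y) such that ∂F/∂x = M, ∂F/∂y = N
Solution: 4sin(x)·y + 4x·cos(y) = C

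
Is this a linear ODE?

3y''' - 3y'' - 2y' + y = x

Yes. Linear (y and its derivatives appear to the first power only, no products of y terms)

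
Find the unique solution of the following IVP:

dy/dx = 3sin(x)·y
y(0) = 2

General solution: y = Ce^(-3cos(x))
Applying IC y(0) = 2:
Particular solution: y = 2e^(3(1-cos(x)))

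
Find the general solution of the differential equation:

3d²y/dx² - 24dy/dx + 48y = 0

Characteristic equation: 3r² - 24r + 48 = 0
Divide by 3: r² - 8r + 16 = 0
Factored: (r - 4)² = 0
Repeated root: r = 4
General solution: y = (C₁ + C₂x)e^(4x)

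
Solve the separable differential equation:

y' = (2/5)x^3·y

Separating variables and integrating:
ln|y| = x^4/10 + C

General solution: y = Ce^(x^4/10)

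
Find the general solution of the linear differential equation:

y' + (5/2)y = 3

Using integrating factor method:

General solution: y = 6/5 + Ce^(-5x/2)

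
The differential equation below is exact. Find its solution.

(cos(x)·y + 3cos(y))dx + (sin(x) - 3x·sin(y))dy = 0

Verify exactness: ∂M/∂y = ∂N/∂x ✓
Find F(x,y) such that ∂F/∂x = M, ∂F/∂y = N
Solution: sin(x)·y + 3x·cos(y) = C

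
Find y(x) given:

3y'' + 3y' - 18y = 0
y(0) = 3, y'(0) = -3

General solution: y = C₁e^(2x) + C₂e^(-3x)
Applying ICs: C₁ = 6/5, C₂ = 9/5
Particular solution: y = (6/5)e^(2x) + (9/5)e^(-3x)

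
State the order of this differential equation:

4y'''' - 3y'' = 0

The order is 4 (highest derivative is of order 4).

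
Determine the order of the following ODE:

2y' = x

The order is 1 (highest derivative is of order 1).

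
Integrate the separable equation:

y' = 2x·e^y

Separating variables and integrating:
-e^(-y) = x² + C

General solution: y = -ln(C - x²)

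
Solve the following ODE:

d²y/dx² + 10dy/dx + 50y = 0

Characteristic equation: r² + 10r + 50 = 0
Roots: r = -5 ± 5i (complex conjugates)
General solution: y = e^(-5x)(C₁cos(5x) + C₂sin(5x))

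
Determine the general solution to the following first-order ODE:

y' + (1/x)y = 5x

Using integrating factor method:

General solution: y = (5/3)x^2 + C/x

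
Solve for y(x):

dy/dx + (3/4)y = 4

Using integrating factor method:

General solution: y = 16/3 + Ce^(-3x/4)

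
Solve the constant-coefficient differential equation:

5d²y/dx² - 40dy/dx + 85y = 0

Characteristic equation: 5r² - 40r + 85 = 0
Divide by 5: r² - 8r + 17 = 0
Roots: r = 4 ± i (complex conjugates)
General solution: y = e^(4x)(C₁cos(x) + C₂sin(x))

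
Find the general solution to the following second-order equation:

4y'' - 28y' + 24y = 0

Characteristic equation: 4r² - 28r + 24 = 0
Divide by 4: r² - 7r + 6 = 0
Roots: r = 6, 1 (distinct real)
General solution: y = C₁e^(6x) + C₂e^x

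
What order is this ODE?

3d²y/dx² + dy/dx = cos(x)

The order is 2 (highest derivative is of order 2).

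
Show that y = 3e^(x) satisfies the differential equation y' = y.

Verification:
y = 3e^(x)
y' = 3e^(x)
y = 3e^(x)
y' = y ✓

Yes, it is a solution.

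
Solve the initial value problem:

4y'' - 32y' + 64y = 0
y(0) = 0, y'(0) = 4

General solution: y = (C₁ + C₂x)e^(4x)
Repeated root r = 4
Applying ICs: C₁ = 0, C₂ = 4
Particular solution: y = 4xe^(4x)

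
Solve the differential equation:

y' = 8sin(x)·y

Separating variables and integrating:
ln|y| = -8cos(x) + C

General solution: y = Ce^(-8cos(x))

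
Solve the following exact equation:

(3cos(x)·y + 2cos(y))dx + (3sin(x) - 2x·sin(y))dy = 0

Verify exactness: ∂M/∂y = ∂N/∂x ✓
Find F(x,y) such that ∂F/∂x = M, ∂F/∂y = N
Solution: 3sin(x)·y + 2x·cos(y) = C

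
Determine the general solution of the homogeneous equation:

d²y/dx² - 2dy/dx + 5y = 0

Characteristic equation: r² - 2r + 5 = 0
Roots: r = 1 ± 2i (complex conjugates)
General solution: y = e^x(C₁cos(2x) + C₂sin(2x))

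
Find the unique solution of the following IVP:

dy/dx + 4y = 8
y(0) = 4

General solution: y = 2 + Ce^(-4x)
Applying y(0) = 4: C = 4 - 2 = 2
Particular solution: y = 2 + 2e^(-4x)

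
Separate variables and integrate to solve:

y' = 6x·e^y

Separating variables and integrating:
-e^(-y) = 3x² + C

General solution: y = -ln(C - 3x²)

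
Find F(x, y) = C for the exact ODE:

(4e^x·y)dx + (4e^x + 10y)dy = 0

Verify exactness: ∂M/∂y = ∂N/∂x ✓
Find F(x,y) such that ∂F/∂x = M, ∂F/∂y = N
Solution: 4e^x·y + 5y² = C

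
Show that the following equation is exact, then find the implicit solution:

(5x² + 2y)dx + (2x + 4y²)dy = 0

Verify exactness: ∂M/∂y = ∂N/∂x ✓
Find F(x,y) such that ∂F/∂x = M, ∂F/∂y = N
Solution: 5x³/3 + 2xy + 4y³/3 = C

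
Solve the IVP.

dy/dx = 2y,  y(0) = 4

General solution: y = Ce^(2x)
Applying IC y(0) = 4:
Particular solution: y = 4e^(2x)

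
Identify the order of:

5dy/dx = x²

The order is 1 (highest derivative is of order 1).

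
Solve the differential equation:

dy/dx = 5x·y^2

Separating variables and integrating:
-1/y = 5x^2/2 + C

General solution: y^-1 = (-5/2)x^2 + C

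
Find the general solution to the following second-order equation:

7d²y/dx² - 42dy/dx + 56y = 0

Characteristic equation: 7r² - 42r + 56 = 0
Divide by 7: r² - 6r + 8 = 0
Roots: r = 2, 4 (distinct real)
General solution: y = C₁e^(2x) + C₂e^(4x)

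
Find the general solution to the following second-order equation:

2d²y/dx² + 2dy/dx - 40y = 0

Characteristic equation: 2r² + 2r - 40 = 0
Divide by 2: r² + r - 20 = 0
Roots: r = 4, -5 (distinct real)
General solution: y = C₁e^(4x) + C₂e^(-5x)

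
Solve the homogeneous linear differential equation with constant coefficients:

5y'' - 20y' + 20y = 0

Characteristic equation: 5r² - 20r + 20 = 0
Divide by 5: r² - 4r + 4 = 0
Factored: (r - 2)² = 0
Repeated root: r = 2
General solution: y = (C₁ + C₂x)e^(2x)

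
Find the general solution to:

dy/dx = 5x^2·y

Separating variables and integrating:
ln|y| = 5x^3/3 + C

General solution: y = Ce^(5x^3/3)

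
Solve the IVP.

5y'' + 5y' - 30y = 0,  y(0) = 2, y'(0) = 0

General solution: y = C₁e^(2x) + C₂e^(-3x)
Applying ICs: C₁ = 6/5, C₂ = 4/5
Particular solution: y = (6/5)e^(2x) + (4/5)e^(-3x)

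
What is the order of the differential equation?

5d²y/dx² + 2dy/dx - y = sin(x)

The order is 2 (highest derivative is of order 2).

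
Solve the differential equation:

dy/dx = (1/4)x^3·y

Separating variables and integrating:
ln|y| = x^4/16 + C

General solution: y = Ce^(x^4/16)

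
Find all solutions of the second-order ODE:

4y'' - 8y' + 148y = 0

Characteristic equation: 4r² - 8r + 148 = 0
Divide by 4: r² - 2r + 37 = 0
Roots: r = 1 ± 6i (complex conjugates)
General solution: y = e^x(C₁cos(6x) + C₂sin(6x))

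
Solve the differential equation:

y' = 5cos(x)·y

Separating variables and integrating:
ln|y| = 5sin(x) + C

General solution: y = Ce^(5sin(x))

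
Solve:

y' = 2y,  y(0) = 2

General solution: y = Ce^(2x)
Applying IC y(0) = 2:
Particular solution: y = 2e^(2x)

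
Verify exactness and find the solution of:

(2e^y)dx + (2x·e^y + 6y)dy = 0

Verify exactness: ∂M/∂y = ∂N/∂x ✓
Find F(x,y) such that ∂F/∂x = M, ∂F/∂y = N
Solution: 2x·e^y + 3y² = C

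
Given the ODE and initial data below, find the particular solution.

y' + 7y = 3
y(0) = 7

General solution: y = 3/7 + Ce^(-7x)
Applying y(0) = 7: C = 7 - 3/7 = 46/7
Particular solution: y = 3/7 + (46/7)e^(-7x)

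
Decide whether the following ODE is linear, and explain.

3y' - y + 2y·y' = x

Nonlinear (product y·y')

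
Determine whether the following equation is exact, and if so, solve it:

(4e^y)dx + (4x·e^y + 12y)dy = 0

Verify exactness: ∂M/∂y = ∂N/∂x ✓
Find F(x,y) such that ∂F/∂x = M, ∂F/∂y = N
Solution: 4x·e^y + 6y² = C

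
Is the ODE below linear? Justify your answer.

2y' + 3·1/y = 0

No. Nonlinear (1/y term)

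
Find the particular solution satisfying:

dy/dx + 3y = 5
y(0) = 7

General solution: y = 5/3 + Ce^(-3x)
Applying y(0) = 7: C = 7 - 5/3 = 16/3
Particular solution: y = 5/3 + (16/3)e^(-3x)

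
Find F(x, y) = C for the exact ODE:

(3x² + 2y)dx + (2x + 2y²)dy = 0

Verify exactness: ∂M/∂y = ∂N/∂x ✓
Find F(x,y) such that ∂F/∂x = M, ∂F/∂y = N
Solution: x³ + 2xy + 2y³/3 = C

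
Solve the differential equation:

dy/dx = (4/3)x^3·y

Separating variables and integrating:
ln|y| = x^4/3 + C

General solution: y = Ce^(x^4/3)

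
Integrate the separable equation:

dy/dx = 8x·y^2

Separating variables and integrating:
-1/y = 4x^2 + C

General solution: y^-1 = -4x^2 + C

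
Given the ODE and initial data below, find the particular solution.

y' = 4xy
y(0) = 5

General solution: y = Ce^(2x²)
Applying IC y(0) = 5:
Particular solution: y = 5e^(2x²)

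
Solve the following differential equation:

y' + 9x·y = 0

Using integrating factor method:

General solution: y = Ce^(-9x^2/2)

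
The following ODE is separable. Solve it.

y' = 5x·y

Separating variables and integrating:
ln|y| = 5x^2/2 + C

General solution: y = Ce^(5x^2/2)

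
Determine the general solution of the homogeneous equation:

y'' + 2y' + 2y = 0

Characteristic equation: r² + 2r + 2 = 0
Roots: r = -1 ± i (complex conjugates)
General solution: y = e^(-x)(C₁cos(x) + C₂sin(x))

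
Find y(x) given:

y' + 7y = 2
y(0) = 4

General solution: y = 2/7 + Ce^(-7x)
Applying y(0) = 4: C = 4 - 2/7 = 26/7
Particular solution: y = 2/7 + (26/7)e^(-7x)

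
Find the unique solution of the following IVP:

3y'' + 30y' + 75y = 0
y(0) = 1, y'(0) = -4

General solution: y = (C₁ + C₂x)e^(-5x)
Repeated root r = -5
Applying ICs: C₁ = 1, C₂ = 1
Particular solution: y = (1 + x)e^(-5x)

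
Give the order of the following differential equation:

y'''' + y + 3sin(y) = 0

The order is 4 (highest derivative is of order 4).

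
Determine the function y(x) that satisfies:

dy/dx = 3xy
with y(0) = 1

General solution: y = Ce^(3x²/2)
Applying IC y(0) = 1:
Particular solution: y = e^(3x²/2)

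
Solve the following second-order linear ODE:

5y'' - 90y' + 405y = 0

Characteristic equation: 5r² - 90r + 405 = 0
Divide by 5: r² - 18r + 81 = 0
Factored: (r - 9)² = 0
Repeated root: r = 9
General solution: y = (C₁ + C₂x)e^(9x)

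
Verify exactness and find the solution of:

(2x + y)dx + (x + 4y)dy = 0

Verify exactness: ∂M/∂y = ∂N/∂x ✓
Find F(x,y) such that ∂F/∂x = M, ∂F/∂y = N
Solution: x² + xy + 2y² = C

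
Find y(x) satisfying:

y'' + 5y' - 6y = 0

Characteristic equation: r² + 5r - 6 = 0
Roots: r = 1, -6 (distinct real)
General solution: y = C₁e^x + C₂e^(-6x)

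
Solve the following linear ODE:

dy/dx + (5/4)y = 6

Using integrating factor method:

General solution: y = 24/5 + Ce^(-5x/4)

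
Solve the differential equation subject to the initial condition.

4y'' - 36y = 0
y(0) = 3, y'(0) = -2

General solution: y = C₁e^(3x) + C₂e^(-3x)
Applying ICs: C₁ = 7/6, C₂ = 11/6
Particular solution: y = (7/6)e^(3x) + (11/6)e^(-3x)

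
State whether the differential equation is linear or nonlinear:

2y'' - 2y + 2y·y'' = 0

Nonlinear (y·y'' term)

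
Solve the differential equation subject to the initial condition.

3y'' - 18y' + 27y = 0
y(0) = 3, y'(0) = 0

General solution: y = (C₁ + C₂x)e^(3x)
Repeated root r = 3
Applying ICs: C₁ = 3, C₂ = -9
Particular solution: y = (3 - 9x)e^(3x)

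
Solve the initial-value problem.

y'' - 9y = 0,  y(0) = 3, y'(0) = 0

General solution: y = C₁e^(3x) + C₂e^(-3x)
Applying ICs: C₁ = 3/2, C₂ = 3/2
Particular solution: y = (3/2)e^(3x) + (3/2)e^(-3x)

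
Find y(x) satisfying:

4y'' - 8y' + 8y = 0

Characteristic equation: 4r² - 8r + 8 = 0
Divide by 4: r² - 2r + 2 = 0
Roots: r = 1 ± i (complex conjugates)
General solution: y = e^x(C₁cos(x) + C₂sin(x))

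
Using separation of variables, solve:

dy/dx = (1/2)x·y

Separating variables and integrating:
ln|y| = x^2/4 + C

General solution: y = Ce^(x^2/4)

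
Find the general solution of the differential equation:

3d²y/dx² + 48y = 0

Characteristic equation: 3r² + 48 = 0
Divide by 3: r² + 16 = 0
Roots: r = ±4i (complex conjugates)
General solution: y = C₁cos(4x) + C₂sin(4x)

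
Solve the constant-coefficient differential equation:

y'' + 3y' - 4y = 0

Characteristic equation: r² + 3r - 4 = 0
Roots: r = 1, -4 (distinct real)
General solution: y = C₁e^x + C₂e^(-4x)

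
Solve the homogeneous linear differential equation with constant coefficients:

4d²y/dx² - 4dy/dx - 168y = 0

Characteristic equation: 4r² - 4r - 168 = 0
Divide by 4: r² - r - 42 = 0
Roots: r = 7, -6 (distinct real)
General solution: y = C₁e^(7x) + C₂e^(-6x)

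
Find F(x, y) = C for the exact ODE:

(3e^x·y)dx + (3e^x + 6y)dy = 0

Verify exactness: ∂M/∂y = ∂N/∂x ✓
Find F(x,y) such that ∂F/∂x = M, ∂F/∂y = N
Solution: 3e^x·y + 3y² = C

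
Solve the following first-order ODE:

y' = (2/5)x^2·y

Separating variables and integrating:
ln|y| = 2x^3/15 + C

General solution: y = Ce^(2x^3/15)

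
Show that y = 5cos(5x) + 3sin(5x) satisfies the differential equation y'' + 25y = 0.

Verification:
y'' = -125cos(5x) - 75sin(5x)
y'' + 25y = 0 ✓

Yes, it is a solution.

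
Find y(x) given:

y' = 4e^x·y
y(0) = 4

General solution: y = Ce^(4e^x)
Applying IC y(0) = 4:
Particular solution: y = 4e^(4(e^x - 1))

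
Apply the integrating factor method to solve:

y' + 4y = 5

Using integrating factor method:

General solution: y = 5/4 + Ce^(-4x)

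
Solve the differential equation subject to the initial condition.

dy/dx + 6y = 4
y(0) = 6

General solution: y = 2/3 + Ce^(-6x)
Applying y(0) = 6: C = 6 - 2/3 = 16/3
Particular solution: y = 2/3 + (16/3)e^(-6x)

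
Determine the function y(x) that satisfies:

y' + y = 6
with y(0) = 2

General solution: y = 6 + Ce^(-x)
Applying y(0) = 2: C = 2 - 6 = -4
Particular solution: y = 6 - 4e^(-x)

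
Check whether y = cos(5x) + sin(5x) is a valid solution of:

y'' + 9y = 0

Verification:
y'' = -25cos(5x) - 25sin(5x)
y'' + 9y ≠ 0 (frequency mismatch: got 25 instead of 9)

No, it is not a solution.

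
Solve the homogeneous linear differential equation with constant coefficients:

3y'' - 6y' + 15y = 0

Characteristic equation: 3r² - 6r + 15 = 0
Divide by 3: r² - 2r + 5 = 0
Roots: r = 1 ± 2i (complex conjugates)
General solution: y = e^x(C₁cos(2x) + C₂sin(2x))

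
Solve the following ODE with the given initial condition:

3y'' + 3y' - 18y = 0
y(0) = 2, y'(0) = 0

General solution: y = C₁e^(2x) + C₂e^(-3x)
Applying ICs: C₁ = 6/5, C₂ = 4/5
Particular solution: y = (6/5)e^(2x) + (4/5)e^(-3x)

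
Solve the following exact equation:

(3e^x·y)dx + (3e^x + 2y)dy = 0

Verify exactness: ∂M/∂y = ∂N/∂x ✓
Find F(x,y) such that ∂F/∂x = M, ∂F/∂y = N
Solution: 3e^x·y + y² = C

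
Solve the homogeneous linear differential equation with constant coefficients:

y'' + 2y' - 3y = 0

Characteristic equation: r² + 2r - 3 = 0
Roots: r = 1, -3 (distinct real)
General solution: y = C₁e^x + C₂e^(-3x)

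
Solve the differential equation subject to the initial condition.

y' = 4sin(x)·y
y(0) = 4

General solution: y = Ce^(-4cos(x))
Applying IC y(0) = 4:
Particular solution: y = 4e^(4(1-cos(x)))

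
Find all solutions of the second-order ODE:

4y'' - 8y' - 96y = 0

Characteristic equation: 4r² - 8r - 96 = 0
Divide by 4: r² - 2r - 24 = 0
Roots: r = 6, -4 (distinct real)
General solution: y = C₁e^(6x) + C₂e^(-4x)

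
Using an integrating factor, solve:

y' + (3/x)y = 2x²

Using integrating factor method:

General solution: y = (1/3)x^3 + Cx^(-3)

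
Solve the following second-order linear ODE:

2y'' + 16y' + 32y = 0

Characteristic equation: 2r² + 16r + 32 = 0
Divide by 2: r² + 8r + 16 = 0
Factored: (r + 4)² = 0
Repeated root: r = -4
General solution: y = (C₁ + C₂x)e^(-4x)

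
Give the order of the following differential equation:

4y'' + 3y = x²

The order is 2 (highest derivative is of order 2).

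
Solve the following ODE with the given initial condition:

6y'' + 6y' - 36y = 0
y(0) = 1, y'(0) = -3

General solution: y = C₁e^(2x) + C₂e^(-3x)
Applying ICs: C₁ = 0, C₂ = 1
Particular solution: y = e^(-3x)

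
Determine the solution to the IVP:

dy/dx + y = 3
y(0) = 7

General solution: y = 3 + Ce^(-x)
Applying y(0) = 7: C = 7 - 3 = 4
Particular solution: y = 3 + 4e^(-x)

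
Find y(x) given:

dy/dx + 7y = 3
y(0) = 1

General solution: y = 3/7 + Ce^(-7x)
Applying y(0) = 1: C = 1 - 3/7 = 4/7
Particular solution: y = 3/7 + (4/7)e^(-7x)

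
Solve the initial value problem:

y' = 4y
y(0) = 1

General solution: y = Ce^(4x)
Applying IC y(0) = 1:
Particular solution: y = e^(4x)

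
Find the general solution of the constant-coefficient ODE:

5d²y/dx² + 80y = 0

Characteristic equation: 5r² + 80 = 0
Divide by 5: r² + 16 = 0
Roots: r = ±4i (complex conjugates)
General solution: y = C₁cos(4x) + C₂sin(4x)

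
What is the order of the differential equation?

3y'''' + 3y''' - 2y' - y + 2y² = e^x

The order is 4 (highest derivative is of order 4).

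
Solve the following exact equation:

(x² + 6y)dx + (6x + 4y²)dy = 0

Verify exactness: ∂M/∂y = ∂N/∂x ✓
Find F(x,y) such that ∂F/∂x = M, ∂F/∂y = N
Solution: x³/3 + 6xy + 4y³/3 = C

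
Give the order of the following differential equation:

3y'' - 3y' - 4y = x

The order is 2 (highest derivative is of order 2).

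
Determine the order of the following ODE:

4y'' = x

The order is 2 (highest derivative is of order 2).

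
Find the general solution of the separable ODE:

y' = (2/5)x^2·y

Separating variables and integrating:
ln|y| = 2x^3/15 + C

General solution: y = Ce^(2x^3/15)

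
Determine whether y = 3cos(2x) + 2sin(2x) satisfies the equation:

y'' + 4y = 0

Verification:
y'' = -12cos(2x) - 8sin(2x)
y'' + 4y = 0 ✓

Yes, it is a solution.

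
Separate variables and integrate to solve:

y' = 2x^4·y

Separating variables and integrating:
ln|y| = 2x^5/5 + C

General solution: y = Ce^(2x^5/5)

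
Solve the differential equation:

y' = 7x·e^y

Separating variables and integrating:
-e^(-y) = 7x²/2 + C

General solution: y = -ln(C - 7x²/2)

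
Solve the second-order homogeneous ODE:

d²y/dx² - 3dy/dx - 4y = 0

Characteristic equation: r² - 3r - 4 = 0
Roots: r = 4, -1 (distinct real)
General solution: y = C₁e^(4x) + C₂e^(-x)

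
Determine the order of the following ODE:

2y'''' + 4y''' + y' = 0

The order is 4 (highest derivative is of order 4).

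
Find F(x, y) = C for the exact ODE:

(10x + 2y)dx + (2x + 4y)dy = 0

Verify exactness: ∂M/∂y = ∂N/∂x ✓
Find F(x,y) such that ∂F/∂x = M, ∂F/∂y = N
Solution: 5x² + 2xy + 2y² = C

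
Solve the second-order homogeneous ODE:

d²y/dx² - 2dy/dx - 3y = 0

Characteristic equation: r² - 2r - 3 = 0
Roots: r = 3, -1 (distinct real)
General solution: y = C₁e^(3x) + C₂e^(-x)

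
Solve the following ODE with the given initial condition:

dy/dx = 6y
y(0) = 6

General solution: y = Ce^(6x)
Applying IC y(0) = 6:
Particular solution: y = 6e^(6x)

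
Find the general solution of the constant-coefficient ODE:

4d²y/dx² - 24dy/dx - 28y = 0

Characteristic equation: 4r² - 24r - 28 = 0
Divide by 4: r² - 6r - 7 = 0
Roots: r = 7, -1 (distinct real)
General solution: y = C₁e^(7x) + C₂e^(-x)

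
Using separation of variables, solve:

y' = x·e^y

Separating variables and integrating:
-e^(-y) = x²/2 + C

General solution: y = -ln(C - x²/2)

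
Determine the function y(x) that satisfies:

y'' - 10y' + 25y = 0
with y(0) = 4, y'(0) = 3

General solution: y = (C₁ + C₂x)e^(5x)
Repeated root r = 5
Applying ICs: C₁ = 4, C₂ = -17
Particular solution: y = (4 - 17x)e^(5x)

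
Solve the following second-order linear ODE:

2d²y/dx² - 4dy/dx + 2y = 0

Characteristic equation: 2r² - 4r + 2 = 0
Divide by 2: r² - 2r + 1 = 0
Factored: (r - 1)² = 0
Repeated root: r = 1
General solution: y = (C₁ + C₂x)e^x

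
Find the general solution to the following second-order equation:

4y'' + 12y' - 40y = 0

Characteristic equation: 4r² + 12r - 40 = 0
Divide by 4: r² + 3r - 10 = 0
Roots: r = 2, -5 (distinct real)
General solution: y = C₁e^(2x) + C₂e^(-5x)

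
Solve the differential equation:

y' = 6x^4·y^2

Separating variables and integrating:
-1/y = 6x^5/5 + C

General solution: y^-1 = (-6/5)x^5 + C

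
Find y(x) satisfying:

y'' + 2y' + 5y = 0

Characteristic equation: r² + 2r + 5 = 0
Roots: r = -1 ± 2i (complex conjugates)
General solution: y = e^(-x)(C₁cos(2x) + C₂sin(2x))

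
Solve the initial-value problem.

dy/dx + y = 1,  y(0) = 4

General solution: y = 1 + Ce^(-x)
Applying y(0) = 4: C = 4 - 1 = 3
Particular solution: y = 1 + 3e^(-x)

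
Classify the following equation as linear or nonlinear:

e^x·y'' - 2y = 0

Linear (y and its derivatives appear to the first power only, no products of y terms)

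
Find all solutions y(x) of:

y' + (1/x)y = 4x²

Using integrating factor method:

General solution: y = x^3 + C/x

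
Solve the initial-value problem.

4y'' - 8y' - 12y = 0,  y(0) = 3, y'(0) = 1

General solution: y = C₁e^(3x) + C₂e^(-x)
Applying ICs: C₁ = 1, C₂ = 2
Particular solution: y = e^(3x) + 2e^(-x)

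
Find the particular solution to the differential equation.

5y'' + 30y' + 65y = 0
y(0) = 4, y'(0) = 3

General solution: y = e^(-3x)(C₁cos(2x) + C₂sin(2x))
Complex roots r = -3 ± 2i
Applying ICs: C₁ = 4, C₂ = 15/2
Particular solution: y = e^(-3x)(4cos(2x) + (15/2)sin(2x))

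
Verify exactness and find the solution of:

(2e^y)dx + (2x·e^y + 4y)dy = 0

Verify exactness: ∂M/∂y = ∂N/∂x ✓
Find F(x,y) such that ∂F/∂x = M, ∂F/∂y = N
Solution: 2x·e^y + 2y² = C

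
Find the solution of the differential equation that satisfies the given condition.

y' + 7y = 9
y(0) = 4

General solution: y = 9/7 + Ce^(-7x)
Applying y(0) = 4: C = 4 - 9/7 = 19/7
Particular solution: y = 9/7 + (19/7)e^(-7x)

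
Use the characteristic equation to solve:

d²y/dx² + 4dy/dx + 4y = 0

Characteristic equation: r² + 4r + 4 = 0
Factored: (r + 2)² = 0
Repeated root: r = -2
General solution: y = (C₁ + C₂x)e^(-2x)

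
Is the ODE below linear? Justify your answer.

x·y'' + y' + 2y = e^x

Yes. Linear (y and its derivatives appear to the first power only, no products of y terms)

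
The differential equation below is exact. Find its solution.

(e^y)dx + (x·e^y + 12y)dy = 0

Verify exactness: ∂M/∂y = ∂N/∂x ✓
Find F(x,y) such that ∂F/∂x = M, ∂F/∂y = N
Solution: x·e^y + 6y² = C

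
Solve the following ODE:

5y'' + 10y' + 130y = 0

Characteristic equation: 5r² + 10r + 130 = 0
Divide by 5: r² + 2r + 26 = 0
Roots: r = -1 ± 5i (complex conjugates)
General solution: y = e^(-x)(C₁cos(5x) + C₂sin(5x))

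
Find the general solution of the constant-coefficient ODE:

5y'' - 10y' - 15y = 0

Characteristic equation: 5r² - 10r - 15 = 0
Divide by 5: r² - 2r - 3 = 0
Roots: r = 3, -1 (distinct real)
General solution: y = C₁e^(3x) + C₂e^(-x)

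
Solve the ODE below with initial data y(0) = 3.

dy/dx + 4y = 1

General solution: y = 1/4 + Ce^(-4x)
Applying y(0) = 3: C = 3 - 1/4 = 11/4
Particular solution: y = 1/4 + (11/4)e^(-4x)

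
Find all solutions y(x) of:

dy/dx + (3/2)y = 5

Using integrating factor method:

General solution: y = 10/3 + Ce^(-3x/2)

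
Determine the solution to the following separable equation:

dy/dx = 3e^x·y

Separating variables and integrating:
ln|y| = 3e^x + C

General solution: y = Ce^(3e^x)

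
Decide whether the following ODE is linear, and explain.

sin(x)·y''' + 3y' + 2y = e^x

Linear (y and its derivatives appear to the first power only, no products of y terms)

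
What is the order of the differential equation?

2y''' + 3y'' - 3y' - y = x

The order is 3 (highest derivative is of order 3).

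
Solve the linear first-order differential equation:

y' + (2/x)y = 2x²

Using integrating factor method:

General solution: y = (2/5)x^3 + Cx^(-2)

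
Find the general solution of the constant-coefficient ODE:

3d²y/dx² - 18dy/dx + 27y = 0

Characteristic equation: 3r² - 18r + 27 = 0
Divide by 3: r² - 6r + 9 = 0
Factored: (r - 3)² = 0
Repeated root: r = 3
General solution: y = (C₁ + C₂x)e^(3x)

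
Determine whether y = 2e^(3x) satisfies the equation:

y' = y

Verification:
y = 2e^(3x)
y' = 6e^(3x)
But y = 2e^(3x)
y' ≠ y — the derivative does not match

No, it is not a solution.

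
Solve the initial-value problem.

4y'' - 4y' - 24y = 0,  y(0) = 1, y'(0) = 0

General solution: y = C₁e^(3x) + C₂e^(-2x)
Applying ICs: C₁ = 2/5, C₂ = 3/5
Particular solution: y = (2/5)e^(3x) + (3/5)e^(-2x)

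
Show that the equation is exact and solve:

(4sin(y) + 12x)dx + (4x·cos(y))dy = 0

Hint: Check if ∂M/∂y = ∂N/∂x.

Verify exactness: ∂M/∂y = ∂N/∂x ✓
Find F(x,y) such that ∂F/∂x = M, ∂F/∂y = N
Solution: 4x·sin(y) + 6x² = C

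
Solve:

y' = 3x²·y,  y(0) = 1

General solution: y = Ce^(x³)
Applying IC y(0) = 1:
Particular solution: y = e^(x³)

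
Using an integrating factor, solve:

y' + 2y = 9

Using integrating factor method:

General solution: y = 9/2 + Ce^(-2x)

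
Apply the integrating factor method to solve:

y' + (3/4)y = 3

Using integrating factor method:

General solution: y = 4 + Ce^(-3x/4)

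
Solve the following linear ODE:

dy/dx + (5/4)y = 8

Using integrating factor method:

General solution: y = 32/5 + Ce^(-5x/4)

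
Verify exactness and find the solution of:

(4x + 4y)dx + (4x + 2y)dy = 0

Verify exactness: ∂M/∂y = ∂N/∂x ✓
Find F(x,y) such that ∂F/∂x = M, ∂F/∂y = N
Solution: 2x² + 4xy + y² = C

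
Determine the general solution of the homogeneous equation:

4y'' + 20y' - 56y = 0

Characteristic equation: 4r² + 20r - 56 = 0
Divide by 4: r² + 5r - 14 = 0
Roots: r = 2, -7 (distinct real)
General solution: y = C₁e^(2x) + C₂e^(-7x)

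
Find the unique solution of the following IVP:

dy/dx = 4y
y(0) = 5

General solution: y = Ce^(4x)
Applying IC y(0) = 5:
Particular solution: y = 5e^(4x)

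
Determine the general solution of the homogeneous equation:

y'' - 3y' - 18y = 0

Characteristic equation: r² - 3r - 18 = 0
Roots: r = 6, -3 (distinct real)
General solution: y = C₁e^(6x) + C₂e^(-3x)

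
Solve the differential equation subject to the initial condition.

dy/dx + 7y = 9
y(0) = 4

General solution: y = 9/7 + Ce^(-7x)
Applying y(0) = 4: C = 4 - 9/7 = 19/7
Particular solution: y = 9/7 + (19/7)e^(-7x)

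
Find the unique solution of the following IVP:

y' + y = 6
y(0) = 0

General solution: y = 6 + Ce^(-x)
Applying y(0) = 0: C = 0 - 6 = -6
Particular solution: y = 6 - 6e^(-x)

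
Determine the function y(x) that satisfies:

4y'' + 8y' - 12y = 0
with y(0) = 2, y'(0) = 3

General solution: y = C₁e^x + C₂e^(-3x)
Applying ICs: C₁ = 9/4, C₂ = -1/4
Particular solution: y = (9/4)e^x - (1/4)e^(-3x)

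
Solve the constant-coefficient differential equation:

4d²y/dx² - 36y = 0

Characteristic equation: 4r² - 36 = 0
Divide by 4: r² - 9 = 0
Roots: r = 3, -3 (distinct real)
General solution: y = C₁e^(3x) + C₂e^(-3x)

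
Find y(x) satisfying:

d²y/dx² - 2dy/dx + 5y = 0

Characteristic equation: r² - 2r + 5 = 0
Roots: r = 1 ± 2i (complex conjugates)
General solution: y = e^x(C₁cos(2x) + C₂sin(2x))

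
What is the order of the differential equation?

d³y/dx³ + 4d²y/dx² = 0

The order is 3 (highest derivative is of order 3).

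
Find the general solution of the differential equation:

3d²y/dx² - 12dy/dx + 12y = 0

Characteristic equation: 3r² - 12r + 12 = 0
Divide by 3: r² - 4r + 4 = 0
Factored: (r - 2)² = 0
Repeated root: r = 2
General solution: y = (C₁ + C₂x)e^(2x)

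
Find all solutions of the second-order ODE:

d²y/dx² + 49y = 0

Characteristic equation: r² + 49 = 0
Roots: r = ±7i (complex conjugates)
General solution: y = C₁cos(7x) + C₂sin(7x)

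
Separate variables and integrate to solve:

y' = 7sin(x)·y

Separating variables and integrating:
ln|y| = -7cos(x) + C

General solution: y = Ce^(-7cos(x))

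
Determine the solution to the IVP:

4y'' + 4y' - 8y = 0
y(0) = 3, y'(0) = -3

General solution: y = C₁e^x + C₂e^(-2x)
Applying ICs: C₁ = 1, C₂ = 2
Particular solution: y = e^x + 2e^(-2x)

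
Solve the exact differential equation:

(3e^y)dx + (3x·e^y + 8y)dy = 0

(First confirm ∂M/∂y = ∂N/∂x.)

Verify exactness: ∂M/∂y = ∂N/∂x ✓
Find F(x,y) such that ∂F/∂x = M, ∂F/∂y = N
Solution: 3x·e^y + 4y² = C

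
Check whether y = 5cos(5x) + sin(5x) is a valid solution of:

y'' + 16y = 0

Verification:
y'' = -125cos(5x) - 25sin(5x)
y'' + 16y ≠ 0 (frequency mismatch: got 25 instead of 16)

No, it is not a solution.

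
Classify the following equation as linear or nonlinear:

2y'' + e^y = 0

Nonlinear (e^y is nonlinear in y)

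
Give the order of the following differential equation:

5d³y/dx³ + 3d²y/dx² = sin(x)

The order is 3 (highest derivative is of order 3).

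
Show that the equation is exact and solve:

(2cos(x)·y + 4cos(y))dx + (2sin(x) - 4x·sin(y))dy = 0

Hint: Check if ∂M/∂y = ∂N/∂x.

Verify exactness: ∂M/∂y = ∂N/∂x ✓
Find F(x,y) such that ∂F/∂x = M, ∂F/∂y = N
Solution: 2sin(x)·y + 4x·cos(y) = C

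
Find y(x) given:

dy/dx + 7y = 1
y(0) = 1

General solution: y = 1/7 + Ce^(-7x)
Applying y(0) = 1: C = 1 - 1/7 = 6/7
Particular solution: y = 1/7 + (6/7)e^(-7x)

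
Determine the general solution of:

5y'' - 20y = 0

Characteristic equation: 5r² - 20 = 0
Divide by 5: r² - 4 = 0
Roots: r = 2, -2 (distinct real)
General solution: y = C₁e^(2x) + C₂e^(-2x)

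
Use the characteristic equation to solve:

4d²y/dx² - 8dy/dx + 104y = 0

Characteristic equation: 4r² - 8r + 104 = 0
Divide by 4: r² - 2r + 26 = 0
Roots: r = 1 ± 5i (complex conjugates)
General solution: y = e^x(C₁cos(5x) + C₂sin(5x))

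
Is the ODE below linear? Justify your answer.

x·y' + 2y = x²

Yes. Linear (y and its derivatives appear to the first power only, no products of y terms)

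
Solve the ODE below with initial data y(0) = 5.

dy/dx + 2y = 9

General solution: y = 9/2 + Ce^(-2x)
Applying y(0) = 5: C = 5 - 9/2 = 1/2
Particular solution: y = 9/2 + (1/2)e^(-2x)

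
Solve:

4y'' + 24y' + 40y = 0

Characteristic equation: 4r² + 24r + 40 = 0
Divide by 4: r² + 6r + 10 = 0
Roots: r = -3 ± i (complex conjugates)
General solution: y = e^(-3x)(C₁cos(x) + C₂sin(x))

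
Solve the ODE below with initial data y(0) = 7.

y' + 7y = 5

General solution: y = 5/7 + Ce^(-7x)
Applying y(0) = 7: C = 7 - 5/7 = 44/7
Particular solution: y = 5/7 + (44/7)e^(-7x)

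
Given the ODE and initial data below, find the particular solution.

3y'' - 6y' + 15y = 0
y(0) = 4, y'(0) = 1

General solution: y = e^x(C₁cos(2x) + C₂sin(2x))
Complex roots r = 1 ± 2i
Applying ICs: C₁ = 4, C₂ = -3/2
Particular solution: y = e^x(4cos(2x) - (3/2)sin(2x))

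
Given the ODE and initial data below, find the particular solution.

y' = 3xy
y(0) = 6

General solution: y = Ce^(3x²/2)
Applying IC y(0) = 6:
Particular solution: y = 6e^(3x²/2)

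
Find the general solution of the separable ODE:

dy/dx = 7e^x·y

Separating variables and integrating:
ln|y| = 7e^x + C

General solution: y = Ce^(7e^x)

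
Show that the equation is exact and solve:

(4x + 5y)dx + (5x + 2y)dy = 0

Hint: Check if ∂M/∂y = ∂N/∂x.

Verify exactness: ∂M/∂y = ∂N/∂x ✓
Find F(x,y) such that ∂F/∂x = M, ∂F/∂y = N
Solution: 2x² + 5xy + y² = C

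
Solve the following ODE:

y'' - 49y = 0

Characteristic equation: r² - 49 = 0
Roots: r = 7, -7 (distinct real)
General solution: y = C₁e^(7x) + C₂e^(-7x)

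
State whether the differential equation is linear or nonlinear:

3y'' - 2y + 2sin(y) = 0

Nonlinear (sin(y) is nonlinear in y)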